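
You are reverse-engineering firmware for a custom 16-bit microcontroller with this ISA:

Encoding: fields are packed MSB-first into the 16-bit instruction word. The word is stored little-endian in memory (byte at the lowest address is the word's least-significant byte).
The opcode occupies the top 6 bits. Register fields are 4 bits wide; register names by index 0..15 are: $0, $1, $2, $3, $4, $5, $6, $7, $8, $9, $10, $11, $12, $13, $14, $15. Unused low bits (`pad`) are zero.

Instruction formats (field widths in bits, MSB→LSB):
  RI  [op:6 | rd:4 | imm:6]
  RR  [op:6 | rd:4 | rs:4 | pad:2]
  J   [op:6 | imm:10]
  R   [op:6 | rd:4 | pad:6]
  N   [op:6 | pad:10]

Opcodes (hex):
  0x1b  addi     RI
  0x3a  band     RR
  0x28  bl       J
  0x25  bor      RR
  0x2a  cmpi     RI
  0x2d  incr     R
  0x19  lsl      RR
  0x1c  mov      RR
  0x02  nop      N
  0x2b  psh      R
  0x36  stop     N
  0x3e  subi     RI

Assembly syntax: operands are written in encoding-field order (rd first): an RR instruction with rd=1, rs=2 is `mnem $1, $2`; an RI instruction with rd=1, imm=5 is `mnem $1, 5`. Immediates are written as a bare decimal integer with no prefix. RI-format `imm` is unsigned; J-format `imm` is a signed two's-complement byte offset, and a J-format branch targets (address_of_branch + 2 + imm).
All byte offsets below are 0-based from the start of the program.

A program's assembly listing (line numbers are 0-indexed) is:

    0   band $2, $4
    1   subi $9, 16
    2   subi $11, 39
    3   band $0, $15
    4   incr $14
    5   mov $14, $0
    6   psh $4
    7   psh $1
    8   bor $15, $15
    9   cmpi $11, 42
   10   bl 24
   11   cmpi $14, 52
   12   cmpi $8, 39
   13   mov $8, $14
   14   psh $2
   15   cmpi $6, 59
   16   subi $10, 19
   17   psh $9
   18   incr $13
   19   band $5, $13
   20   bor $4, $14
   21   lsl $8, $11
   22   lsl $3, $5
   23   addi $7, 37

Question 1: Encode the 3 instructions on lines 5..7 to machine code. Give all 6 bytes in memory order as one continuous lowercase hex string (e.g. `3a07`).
807300ad40ac

line 5 (mov): pack op=0x1c:6|rd=14:4|rs=0:4|pad=0:2 = 0x7380; little→ 80 73
line 6 (psh): pack op=0x2b:6|rd=4:4|pad=0:6 = 0xad00; little→ 00 ad
line 7 (psh): pack op=0x2b:6|rd=1:4|pad=0:6 = 0xac40; little→ 40 ac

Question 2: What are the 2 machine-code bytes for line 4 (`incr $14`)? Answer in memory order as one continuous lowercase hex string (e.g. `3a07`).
80b7

line 4 (incr): pack op=0x2d:6|rd=14:4|pad=0:6 = 0xb780; little→ 80 b7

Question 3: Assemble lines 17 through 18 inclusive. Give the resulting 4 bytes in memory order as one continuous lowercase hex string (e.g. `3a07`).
line 17 (psh): pack op=0x2b:6|rd=9:4|pad=0:6 = 0xae40; little→ 40 ae
line 18 (incr): pack op=0x2d:6|rd=13:4|pad=0:6 = 0xb740; little→ 40 b7

40ae40b7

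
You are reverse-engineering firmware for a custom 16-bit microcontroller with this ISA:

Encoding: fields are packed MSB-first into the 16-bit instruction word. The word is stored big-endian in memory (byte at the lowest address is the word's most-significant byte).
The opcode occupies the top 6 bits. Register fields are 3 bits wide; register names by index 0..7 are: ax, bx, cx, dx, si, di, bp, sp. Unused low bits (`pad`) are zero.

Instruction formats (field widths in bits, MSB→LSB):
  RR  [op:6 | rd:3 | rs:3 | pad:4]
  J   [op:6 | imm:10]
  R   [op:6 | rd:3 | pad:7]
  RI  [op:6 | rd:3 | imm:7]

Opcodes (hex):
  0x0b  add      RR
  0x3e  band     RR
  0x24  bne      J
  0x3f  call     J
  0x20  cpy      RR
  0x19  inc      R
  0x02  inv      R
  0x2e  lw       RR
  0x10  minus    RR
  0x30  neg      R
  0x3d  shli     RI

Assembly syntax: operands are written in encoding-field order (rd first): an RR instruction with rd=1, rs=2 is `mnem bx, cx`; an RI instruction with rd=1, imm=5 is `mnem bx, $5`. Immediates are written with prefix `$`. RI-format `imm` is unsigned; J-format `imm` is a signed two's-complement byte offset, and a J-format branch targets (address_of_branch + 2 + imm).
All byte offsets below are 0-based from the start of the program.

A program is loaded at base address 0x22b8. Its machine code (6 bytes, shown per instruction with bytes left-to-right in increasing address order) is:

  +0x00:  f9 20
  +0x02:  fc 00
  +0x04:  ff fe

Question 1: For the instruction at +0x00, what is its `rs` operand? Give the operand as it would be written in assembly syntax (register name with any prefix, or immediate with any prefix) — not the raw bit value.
@+00  big-endian(f9 20) = 0xf920
  top 6b → 0x3e → band [RR]
  rd@[9:7]=0x2 ⇒ cx
  rs@[6:4]=0x2 ⇒ cx

cx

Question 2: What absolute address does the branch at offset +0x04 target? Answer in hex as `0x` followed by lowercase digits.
off 0x04: read ff fe as big → 0xfffe
  top 6b → 0x3f → call [J]
  imm@[9:0]=0x3fe (s10→-2) ⇒ $-2
  target = base 0x22b8 + off 0x04 + 2 + imm -2 = 0x22bc

0x22bc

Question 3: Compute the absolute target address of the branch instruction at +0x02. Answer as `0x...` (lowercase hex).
0x22bc

[02] fc 00 → 0xfc00
  top 6b → 0x3f → call [J]
  [9:0] imm=0 = $0
  target = base 0x22b8 + off 0x02 + 2 + imm 0 = 0x22bc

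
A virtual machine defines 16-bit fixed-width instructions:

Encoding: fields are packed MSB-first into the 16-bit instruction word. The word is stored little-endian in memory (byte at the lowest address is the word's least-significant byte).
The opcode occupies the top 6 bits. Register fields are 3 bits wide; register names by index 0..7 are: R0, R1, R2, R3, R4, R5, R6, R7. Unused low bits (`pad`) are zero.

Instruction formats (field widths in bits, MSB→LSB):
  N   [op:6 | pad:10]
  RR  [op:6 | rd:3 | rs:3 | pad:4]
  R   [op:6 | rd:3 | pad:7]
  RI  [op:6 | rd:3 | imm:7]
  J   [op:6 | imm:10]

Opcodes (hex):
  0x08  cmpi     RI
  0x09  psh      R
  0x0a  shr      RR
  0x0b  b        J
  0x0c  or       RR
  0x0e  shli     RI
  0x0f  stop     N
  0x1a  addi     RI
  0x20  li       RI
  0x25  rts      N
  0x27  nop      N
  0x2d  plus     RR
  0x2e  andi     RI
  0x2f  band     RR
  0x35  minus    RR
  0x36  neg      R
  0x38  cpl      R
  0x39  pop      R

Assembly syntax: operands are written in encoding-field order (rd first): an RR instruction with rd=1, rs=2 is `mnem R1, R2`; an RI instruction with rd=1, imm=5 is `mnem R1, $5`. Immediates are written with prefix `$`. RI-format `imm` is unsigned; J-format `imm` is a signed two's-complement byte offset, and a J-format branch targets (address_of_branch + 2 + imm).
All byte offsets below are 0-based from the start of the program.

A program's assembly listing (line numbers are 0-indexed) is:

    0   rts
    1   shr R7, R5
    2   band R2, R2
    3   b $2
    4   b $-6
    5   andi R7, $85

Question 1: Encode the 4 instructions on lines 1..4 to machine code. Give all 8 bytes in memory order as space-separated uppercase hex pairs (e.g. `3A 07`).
line 1 (shr): pack op=0xa:6|rd=7:3|rs=5:3|pad=0:4 = 0x2bd0; little→ d0 2b
line 2 (band): pack op=0x2f:6|rd=2:3|rs=2:3|pad=0:4 = 0xbd20; little→ 20 bd
line 3 (b): pack op=0xb:6|imm=2:10 = 0x2c02; little→ 02 2c
line 4 (b): pack op=0xb:6|imm=-6:10 = 0x2ffa; little→ fa 2f

D0 2B 20 BD 02 2C FA 2F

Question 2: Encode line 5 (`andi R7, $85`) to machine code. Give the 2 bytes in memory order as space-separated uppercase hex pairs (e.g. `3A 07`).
D5 BB

L5: andi op=0x2e:6|rd=7:3|imm=85:7 ⇒ 0xbbd5 ⇒ little d5 bb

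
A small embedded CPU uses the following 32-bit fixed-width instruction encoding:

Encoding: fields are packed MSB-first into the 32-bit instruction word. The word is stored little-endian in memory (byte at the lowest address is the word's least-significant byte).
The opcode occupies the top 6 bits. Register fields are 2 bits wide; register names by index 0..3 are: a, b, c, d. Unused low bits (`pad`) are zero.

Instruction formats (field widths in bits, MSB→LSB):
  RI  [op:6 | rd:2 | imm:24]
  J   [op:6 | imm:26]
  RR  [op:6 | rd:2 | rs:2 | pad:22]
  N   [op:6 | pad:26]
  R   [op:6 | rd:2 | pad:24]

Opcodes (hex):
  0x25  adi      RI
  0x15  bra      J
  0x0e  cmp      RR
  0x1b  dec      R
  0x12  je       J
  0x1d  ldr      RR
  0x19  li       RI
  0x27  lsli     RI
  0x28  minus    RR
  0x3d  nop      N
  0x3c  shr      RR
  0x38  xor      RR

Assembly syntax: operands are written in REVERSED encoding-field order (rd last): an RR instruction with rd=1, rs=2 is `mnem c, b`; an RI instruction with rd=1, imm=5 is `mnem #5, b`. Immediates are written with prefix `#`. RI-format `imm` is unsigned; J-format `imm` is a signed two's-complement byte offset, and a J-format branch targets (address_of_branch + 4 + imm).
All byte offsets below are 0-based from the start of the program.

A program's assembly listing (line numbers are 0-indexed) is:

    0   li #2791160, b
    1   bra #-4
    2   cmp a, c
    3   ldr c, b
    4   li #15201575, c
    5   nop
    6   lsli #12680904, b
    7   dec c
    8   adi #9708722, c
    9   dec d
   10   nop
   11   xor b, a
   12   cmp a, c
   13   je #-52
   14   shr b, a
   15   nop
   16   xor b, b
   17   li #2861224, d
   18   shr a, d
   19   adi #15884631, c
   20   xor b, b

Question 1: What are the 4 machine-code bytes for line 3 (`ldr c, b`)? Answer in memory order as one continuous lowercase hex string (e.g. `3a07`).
00008075

line 3 (ldr): pack op=0x1d:6|rd=1:2|rs=2:2|pad=0:22 = 0x75800000; little→ 00 00 80 75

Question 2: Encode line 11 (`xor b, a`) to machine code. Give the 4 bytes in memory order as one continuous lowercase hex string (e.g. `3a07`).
000040e0

L11: xor op=0x38:6|rd=0:2|rs=1:2|pad=0:22 ⇒ 0xe0400000 ⇒ little 00 00 40 e0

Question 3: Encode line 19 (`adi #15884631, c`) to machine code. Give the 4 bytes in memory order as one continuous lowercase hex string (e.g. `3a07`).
5761f296

19. adi fields op=0x25:6|rd=2:2|imm=15884631:24 → word 96f26157h → 57 61 f2 96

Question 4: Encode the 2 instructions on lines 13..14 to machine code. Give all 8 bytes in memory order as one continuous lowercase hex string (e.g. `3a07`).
line 13 (je): pack op=0x12:6|imm=-52:26 = 0x4bffffcc; little→ cc ff ff 4b
line 14 (shr): pack op=0x3c:6|rd=0:2|rs=1:2|pad=0:22 = 0xf0400000; little→ 00 00 40 f0

ccffff4b000040f0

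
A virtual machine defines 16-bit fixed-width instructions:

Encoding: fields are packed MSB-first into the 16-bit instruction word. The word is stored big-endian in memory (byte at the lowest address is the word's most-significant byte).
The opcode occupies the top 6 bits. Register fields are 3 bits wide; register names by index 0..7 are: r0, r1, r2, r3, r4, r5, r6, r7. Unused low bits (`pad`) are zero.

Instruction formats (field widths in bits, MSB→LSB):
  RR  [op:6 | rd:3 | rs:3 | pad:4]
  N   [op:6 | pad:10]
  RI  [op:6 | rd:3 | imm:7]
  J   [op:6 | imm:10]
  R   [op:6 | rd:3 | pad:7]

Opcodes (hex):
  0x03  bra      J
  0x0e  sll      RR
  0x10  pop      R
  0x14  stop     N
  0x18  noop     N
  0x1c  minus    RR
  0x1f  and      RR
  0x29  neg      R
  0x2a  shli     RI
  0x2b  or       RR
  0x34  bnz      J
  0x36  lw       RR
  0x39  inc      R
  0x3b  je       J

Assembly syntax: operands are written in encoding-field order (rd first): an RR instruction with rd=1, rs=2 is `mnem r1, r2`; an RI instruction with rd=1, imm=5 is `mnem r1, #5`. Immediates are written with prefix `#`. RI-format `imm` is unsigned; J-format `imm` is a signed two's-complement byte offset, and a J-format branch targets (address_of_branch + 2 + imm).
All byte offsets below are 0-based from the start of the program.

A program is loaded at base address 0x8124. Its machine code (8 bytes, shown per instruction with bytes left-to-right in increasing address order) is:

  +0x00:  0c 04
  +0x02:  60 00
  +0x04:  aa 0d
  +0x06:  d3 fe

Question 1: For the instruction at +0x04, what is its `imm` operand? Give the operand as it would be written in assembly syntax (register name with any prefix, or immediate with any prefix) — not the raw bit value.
off 0x04: read aa 0d as big → 0xaa0d
  op=0xaa0d>>10=0x2a ⇒ shli (RI)
  rd@[9:7]=0x4 ⇒ r4
  imm@[6:0]=0xd ⇒ #13

#13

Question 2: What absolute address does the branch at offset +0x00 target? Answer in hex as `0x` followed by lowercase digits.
0x812a

[00] 0c 04 → 0x0c04
  opcode bits[15:10]=0x3: bra/J
  [9:0] imm=4 = #4
  target = base 0x8124 + off 0x00 + 2 + imm 4 = 0x812a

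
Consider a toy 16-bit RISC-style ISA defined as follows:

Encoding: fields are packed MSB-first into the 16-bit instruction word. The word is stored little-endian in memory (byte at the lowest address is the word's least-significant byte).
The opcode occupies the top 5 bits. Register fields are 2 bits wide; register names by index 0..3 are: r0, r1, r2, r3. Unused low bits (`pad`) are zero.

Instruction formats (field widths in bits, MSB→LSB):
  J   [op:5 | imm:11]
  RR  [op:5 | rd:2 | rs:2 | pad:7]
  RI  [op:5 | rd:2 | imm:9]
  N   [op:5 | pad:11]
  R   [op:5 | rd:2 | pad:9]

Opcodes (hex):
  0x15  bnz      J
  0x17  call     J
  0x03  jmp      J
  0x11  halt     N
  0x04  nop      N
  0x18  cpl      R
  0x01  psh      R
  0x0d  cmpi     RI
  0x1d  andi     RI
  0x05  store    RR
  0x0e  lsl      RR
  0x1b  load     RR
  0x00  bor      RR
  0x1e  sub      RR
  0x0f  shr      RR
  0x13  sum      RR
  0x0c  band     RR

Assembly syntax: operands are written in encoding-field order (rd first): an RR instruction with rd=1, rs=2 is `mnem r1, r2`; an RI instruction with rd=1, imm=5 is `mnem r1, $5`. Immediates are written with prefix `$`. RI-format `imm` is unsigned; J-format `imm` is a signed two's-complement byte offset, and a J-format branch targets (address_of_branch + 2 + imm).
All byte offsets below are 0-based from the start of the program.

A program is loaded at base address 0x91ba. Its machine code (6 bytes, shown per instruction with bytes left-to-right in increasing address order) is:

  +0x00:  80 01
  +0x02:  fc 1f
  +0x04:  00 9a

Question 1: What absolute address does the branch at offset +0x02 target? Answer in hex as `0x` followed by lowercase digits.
+0x02: fc 1f ⇒ word 0x1ffc (little)
  top 5b → 0x3 → jmp [J]
  imm@[10:0]=0x7fc (s11→-4) ⇒ $-4
  target = base 0x91ba + off 0x02 + 2 + imm -4 = 0x91ba

0x91ba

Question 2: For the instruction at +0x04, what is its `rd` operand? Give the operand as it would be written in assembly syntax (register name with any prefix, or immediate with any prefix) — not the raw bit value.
r1

@+04  little-endian(00 9a) = 0x9a00
  op=0x9a00>>11=0x13 ⇒ sum (RR)
  [10:9] rd=1 = r1
  [8:7] rs=0 = r0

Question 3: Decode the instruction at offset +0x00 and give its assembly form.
bor r0, r3

+0x00: 80 01 ⇒ word 0x0180 (little)
  top 5b → 0x0 → bor [RR]
  rd@[10:9]=0x0 ⇒ r0
  rs@[8:7]=0x3 ⇒ r3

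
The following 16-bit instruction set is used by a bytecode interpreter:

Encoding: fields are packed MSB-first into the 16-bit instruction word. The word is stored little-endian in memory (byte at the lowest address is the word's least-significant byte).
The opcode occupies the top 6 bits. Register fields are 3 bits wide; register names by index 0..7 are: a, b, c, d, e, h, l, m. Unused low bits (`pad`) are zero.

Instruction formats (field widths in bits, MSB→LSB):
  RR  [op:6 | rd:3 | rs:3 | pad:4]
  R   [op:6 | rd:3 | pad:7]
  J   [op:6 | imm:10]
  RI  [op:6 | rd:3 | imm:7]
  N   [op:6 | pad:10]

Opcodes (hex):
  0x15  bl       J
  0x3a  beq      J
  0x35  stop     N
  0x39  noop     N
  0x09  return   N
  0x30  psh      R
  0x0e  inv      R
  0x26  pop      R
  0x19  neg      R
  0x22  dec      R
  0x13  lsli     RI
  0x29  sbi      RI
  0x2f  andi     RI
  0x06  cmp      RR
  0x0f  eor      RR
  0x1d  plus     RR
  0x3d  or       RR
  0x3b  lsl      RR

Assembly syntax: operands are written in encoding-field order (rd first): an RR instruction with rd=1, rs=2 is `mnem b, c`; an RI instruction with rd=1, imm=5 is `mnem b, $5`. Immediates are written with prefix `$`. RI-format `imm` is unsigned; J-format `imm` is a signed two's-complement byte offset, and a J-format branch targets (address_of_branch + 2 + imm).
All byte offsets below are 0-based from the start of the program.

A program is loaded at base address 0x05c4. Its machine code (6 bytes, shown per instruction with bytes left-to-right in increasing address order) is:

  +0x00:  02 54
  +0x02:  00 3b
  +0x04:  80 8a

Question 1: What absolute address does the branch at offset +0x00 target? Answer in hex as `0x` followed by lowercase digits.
+0x00: 02 54 ⇒ word 0x5402 (little)
  top 6b → 0x15 → bl [J]
  imm: (w>>0)&0x3ff=0x2 → $2
  target = base 0x05c4 + off 0x00 + 2 + imm 2 = 0x05c8

0x05c8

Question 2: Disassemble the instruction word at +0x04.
dec h

+0x04: 80 8a ⇒ word 0x8a80 (little)
  opcode bits[15:10]=0x22: dec/R
  rd@[9:7]=0x5 ⇒ h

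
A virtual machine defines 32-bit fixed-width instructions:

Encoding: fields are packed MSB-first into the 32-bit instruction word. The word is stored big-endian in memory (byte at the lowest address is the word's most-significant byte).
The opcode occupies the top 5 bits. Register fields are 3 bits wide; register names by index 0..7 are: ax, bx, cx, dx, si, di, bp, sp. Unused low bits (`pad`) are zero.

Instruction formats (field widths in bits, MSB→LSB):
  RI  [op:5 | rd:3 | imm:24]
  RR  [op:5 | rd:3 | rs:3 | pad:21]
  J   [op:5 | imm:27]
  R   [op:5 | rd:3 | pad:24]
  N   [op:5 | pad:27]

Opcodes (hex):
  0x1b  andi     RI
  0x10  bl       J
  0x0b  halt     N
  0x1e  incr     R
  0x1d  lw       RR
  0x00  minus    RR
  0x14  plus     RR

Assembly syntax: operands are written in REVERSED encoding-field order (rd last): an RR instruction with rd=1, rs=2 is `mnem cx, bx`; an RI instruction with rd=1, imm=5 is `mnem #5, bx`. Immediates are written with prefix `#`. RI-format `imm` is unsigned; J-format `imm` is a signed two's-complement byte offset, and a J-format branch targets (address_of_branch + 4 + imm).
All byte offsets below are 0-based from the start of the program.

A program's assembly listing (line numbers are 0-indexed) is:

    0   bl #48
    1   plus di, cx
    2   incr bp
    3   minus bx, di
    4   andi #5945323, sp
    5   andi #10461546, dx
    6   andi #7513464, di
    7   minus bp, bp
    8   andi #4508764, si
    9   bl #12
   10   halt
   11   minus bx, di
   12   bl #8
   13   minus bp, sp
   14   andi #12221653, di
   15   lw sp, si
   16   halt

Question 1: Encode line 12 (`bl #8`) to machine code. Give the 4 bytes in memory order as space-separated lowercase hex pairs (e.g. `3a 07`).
L12: bl op=0x10:5|imm=8:27 ⇒ 0x80000008 ⇒ big 80 00 00 08

80 00 00 08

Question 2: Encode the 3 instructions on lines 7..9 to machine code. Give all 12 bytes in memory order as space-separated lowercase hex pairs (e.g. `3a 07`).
7. minus fields op=0x0:5|rd=6:3|rs=6:3|pad=0:21 → word 06c00000h → 06 c0 00 00
8. andi fields op=0x1b:5|rd=4:3|imm=4508764:24 → word dc44cc5ch → dc 44 cc 5c
9. bl fields op=0x10:5|imm=12:27 → word 8000000ch → 80 00 00 0c

06 c0 00 00 dc 44 cc 5c 80 00 00 0c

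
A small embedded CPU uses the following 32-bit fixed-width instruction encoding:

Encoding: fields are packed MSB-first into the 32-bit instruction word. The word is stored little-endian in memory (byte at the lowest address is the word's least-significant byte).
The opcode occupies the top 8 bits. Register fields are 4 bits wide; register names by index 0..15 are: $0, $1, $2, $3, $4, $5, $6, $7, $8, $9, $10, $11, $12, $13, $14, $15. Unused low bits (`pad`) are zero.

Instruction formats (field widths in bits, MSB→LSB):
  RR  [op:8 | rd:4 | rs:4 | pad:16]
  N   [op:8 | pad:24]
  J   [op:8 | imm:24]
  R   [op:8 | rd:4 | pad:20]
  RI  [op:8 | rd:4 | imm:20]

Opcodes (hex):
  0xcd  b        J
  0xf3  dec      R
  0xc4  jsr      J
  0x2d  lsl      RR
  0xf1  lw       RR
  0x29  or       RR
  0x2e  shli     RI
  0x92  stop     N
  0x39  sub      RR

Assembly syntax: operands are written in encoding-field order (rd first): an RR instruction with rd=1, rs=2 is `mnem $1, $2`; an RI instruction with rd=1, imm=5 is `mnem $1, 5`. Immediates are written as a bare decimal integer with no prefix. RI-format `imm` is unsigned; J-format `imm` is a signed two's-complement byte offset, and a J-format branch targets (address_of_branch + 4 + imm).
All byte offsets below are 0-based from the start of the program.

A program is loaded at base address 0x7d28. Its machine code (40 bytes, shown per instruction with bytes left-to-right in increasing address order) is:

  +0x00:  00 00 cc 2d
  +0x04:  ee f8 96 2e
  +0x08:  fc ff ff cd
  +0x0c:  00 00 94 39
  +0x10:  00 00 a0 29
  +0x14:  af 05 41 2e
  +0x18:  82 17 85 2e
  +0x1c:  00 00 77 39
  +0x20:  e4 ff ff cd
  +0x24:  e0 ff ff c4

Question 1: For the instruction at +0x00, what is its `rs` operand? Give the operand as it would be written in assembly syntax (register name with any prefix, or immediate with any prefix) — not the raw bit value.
@+00  little-endian(00 00 cc 2d) = 0x2dcc0000
  op=0x2dcc0000>>24=0x2d ⇒ lsl (RR)
  rd: (w>>20)&0xf=0xc → $12
  rs: (w>>16)&0xf=0xc → $12

$12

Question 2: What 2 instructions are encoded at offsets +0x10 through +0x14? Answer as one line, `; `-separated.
or $10, $0; shli $4, 66991

off 0x10: read 00 00 a0 29 as little → 0x29a00000
  op=0x29a00000>>24=0x29 ⇒ or (RR)
  rd: (w>>20)&0xf=0xa → $10
  rs: (w>>16)&0xf=0x0 → $0
off 0x14: read af 05 41 2e as little → 0x2e4105af
  op=0x2e4105af>>24=0x2e ⇒ shli (RI)
  rd: (w>>20)&0xf=0x4 → $4
  imm: (w>>0)&0xfffff=0x105af → 66991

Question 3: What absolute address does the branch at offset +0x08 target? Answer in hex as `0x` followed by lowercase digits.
0x7d30

off 0x08: read fc ff ff cd as little → 0xcdfffffc
  op=0xcdfffffc>>24=0xcd ⇒ b (J)
  imm: (w>>0)&0xffffff=0xfffffc (s24→-4) → -4
  target = base 0x7d28 + off 0x08 + 4 + imm -4 = 0x7d30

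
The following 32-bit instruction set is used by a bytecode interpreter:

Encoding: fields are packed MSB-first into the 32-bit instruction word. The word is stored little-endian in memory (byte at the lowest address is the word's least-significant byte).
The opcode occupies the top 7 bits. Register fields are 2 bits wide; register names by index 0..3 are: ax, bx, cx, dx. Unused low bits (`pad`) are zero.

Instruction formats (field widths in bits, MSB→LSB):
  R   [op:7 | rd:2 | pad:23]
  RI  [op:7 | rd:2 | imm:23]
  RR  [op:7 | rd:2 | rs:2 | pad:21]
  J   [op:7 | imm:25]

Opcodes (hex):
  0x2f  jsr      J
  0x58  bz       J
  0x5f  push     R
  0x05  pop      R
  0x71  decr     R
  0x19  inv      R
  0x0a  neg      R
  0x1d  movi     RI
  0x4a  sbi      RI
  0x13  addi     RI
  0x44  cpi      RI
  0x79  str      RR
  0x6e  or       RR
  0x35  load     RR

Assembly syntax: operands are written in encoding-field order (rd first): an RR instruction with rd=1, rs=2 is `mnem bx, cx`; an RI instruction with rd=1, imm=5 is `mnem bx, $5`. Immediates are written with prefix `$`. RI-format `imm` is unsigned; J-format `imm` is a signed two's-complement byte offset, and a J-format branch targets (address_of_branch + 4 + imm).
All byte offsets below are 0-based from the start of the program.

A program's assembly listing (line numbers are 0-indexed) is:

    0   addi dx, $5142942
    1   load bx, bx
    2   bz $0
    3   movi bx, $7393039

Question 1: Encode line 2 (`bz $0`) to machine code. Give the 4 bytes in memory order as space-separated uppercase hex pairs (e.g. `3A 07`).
00 00 00 B0

L2: bz op=0x58:7|imm=0:25 ⇒ 0xb0000000 ⇒ little 00 00 00 b0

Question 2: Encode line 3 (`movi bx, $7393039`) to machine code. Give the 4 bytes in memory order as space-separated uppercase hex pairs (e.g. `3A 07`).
line 3 (movi): pack op=0x1d:7|rd=1:2|imm=7393039:23 = 0x3af0cf0f; little→ 0f cf f0 3a

0F CF F0 3A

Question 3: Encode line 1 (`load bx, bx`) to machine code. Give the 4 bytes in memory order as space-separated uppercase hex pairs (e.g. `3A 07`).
line 1 (load): pack op=0x35:7|rd=1:2|rs=1:2|pad=0:21 = 0x6aa00000; little→ 00 00 a0 6a

00 00 A0 6A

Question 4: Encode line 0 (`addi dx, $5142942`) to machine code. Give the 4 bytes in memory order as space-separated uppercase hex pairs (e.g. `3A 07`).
line 0 (addi): pack op=0x13:7|rd=3:2|imm=5142942:23 = 0x27ce799e; little→ 9e 79 ce 27

9E 79 CE 27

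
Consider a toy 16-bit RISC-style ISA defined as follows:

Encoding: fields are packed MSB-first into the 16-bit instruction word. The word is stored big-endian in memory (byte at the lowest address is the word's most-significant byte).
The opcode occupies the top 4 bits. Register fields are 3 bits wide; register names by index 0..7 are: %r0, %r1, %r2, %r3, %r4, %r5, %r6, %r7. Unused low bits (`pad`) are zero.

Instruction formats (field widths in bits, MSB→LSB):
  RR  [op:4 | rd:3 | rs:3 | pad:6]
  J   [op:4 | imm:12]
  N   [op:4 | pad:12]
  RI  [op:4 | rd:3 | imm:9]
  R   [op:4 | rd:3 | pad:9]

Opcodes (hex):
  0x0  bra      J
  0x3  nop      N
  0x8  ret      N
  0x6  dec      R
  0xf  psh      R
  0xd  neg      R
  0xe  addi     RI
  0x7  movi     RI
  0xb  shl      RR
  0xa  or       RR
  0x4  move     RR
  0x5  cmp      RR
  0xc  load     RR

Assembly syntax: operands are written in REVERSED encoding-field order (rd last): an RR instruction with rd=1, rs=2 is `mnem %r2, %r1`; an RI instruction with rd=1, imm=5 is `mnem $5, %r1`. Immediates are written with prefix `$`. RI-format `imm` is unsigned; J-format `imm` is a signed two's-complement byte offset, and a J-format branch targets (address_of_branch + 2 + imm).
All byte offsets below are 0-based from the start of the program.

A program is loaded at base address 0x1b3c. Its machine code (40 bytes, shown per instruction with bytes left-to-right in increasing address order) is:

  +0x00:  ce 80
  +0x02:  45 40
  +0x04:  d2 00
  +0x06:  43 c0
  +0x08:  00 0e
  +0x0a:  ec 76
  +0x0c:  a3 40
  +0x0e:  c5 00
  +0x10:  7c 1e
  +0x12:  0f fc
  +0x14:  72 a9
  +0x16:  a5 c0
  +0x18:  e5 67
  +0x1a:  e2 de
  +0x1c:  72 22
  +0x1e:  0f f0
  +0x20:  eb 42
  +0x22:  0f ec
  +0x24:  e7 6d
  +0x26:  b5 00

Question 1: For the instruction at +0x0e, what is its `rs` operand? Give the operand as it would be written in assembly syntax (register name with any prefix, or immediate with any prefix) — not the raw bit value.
off 0x0e: read c5 00 as big → 0xc500
  op=0xc500>>12=0xc ⇒ load (RR)
  rd: (w>>9)&0x7=0x2 → %r2
  rs: (w>>6)&0x7=0x4 → %r4

%r4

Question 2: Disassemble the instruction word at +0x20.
[20] eb 42 → 0xeb42
  top 4b → 0xe → addi [RI]
  rd@[11:9]=0x5 ⇒ %r5
  imm@[8:0]=0x142 ⇒ $322

addi $322, %r5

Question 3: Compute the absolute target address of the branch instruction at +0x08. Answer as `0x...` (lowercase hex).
0x1b54

+0x08: 00 0e ⇒ word 0x000e (big)
  op=0x000e>>12=0x0 ⇒ bra (J)
  [11:0] imm=14 = $14
  target = base 0x1b3c + off 0x08 + 2 + imm 14 = 0x1b54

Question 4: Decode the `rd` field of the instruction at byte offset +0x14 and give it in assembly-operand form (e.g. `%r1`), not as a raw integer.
%r1

off 0x14: read 72 a9 as big → 0x72a9
  top 4b → 0x7 → movi [RI]
  [11:9] rd=1 = %r1
  [8:0] imm=169 = $169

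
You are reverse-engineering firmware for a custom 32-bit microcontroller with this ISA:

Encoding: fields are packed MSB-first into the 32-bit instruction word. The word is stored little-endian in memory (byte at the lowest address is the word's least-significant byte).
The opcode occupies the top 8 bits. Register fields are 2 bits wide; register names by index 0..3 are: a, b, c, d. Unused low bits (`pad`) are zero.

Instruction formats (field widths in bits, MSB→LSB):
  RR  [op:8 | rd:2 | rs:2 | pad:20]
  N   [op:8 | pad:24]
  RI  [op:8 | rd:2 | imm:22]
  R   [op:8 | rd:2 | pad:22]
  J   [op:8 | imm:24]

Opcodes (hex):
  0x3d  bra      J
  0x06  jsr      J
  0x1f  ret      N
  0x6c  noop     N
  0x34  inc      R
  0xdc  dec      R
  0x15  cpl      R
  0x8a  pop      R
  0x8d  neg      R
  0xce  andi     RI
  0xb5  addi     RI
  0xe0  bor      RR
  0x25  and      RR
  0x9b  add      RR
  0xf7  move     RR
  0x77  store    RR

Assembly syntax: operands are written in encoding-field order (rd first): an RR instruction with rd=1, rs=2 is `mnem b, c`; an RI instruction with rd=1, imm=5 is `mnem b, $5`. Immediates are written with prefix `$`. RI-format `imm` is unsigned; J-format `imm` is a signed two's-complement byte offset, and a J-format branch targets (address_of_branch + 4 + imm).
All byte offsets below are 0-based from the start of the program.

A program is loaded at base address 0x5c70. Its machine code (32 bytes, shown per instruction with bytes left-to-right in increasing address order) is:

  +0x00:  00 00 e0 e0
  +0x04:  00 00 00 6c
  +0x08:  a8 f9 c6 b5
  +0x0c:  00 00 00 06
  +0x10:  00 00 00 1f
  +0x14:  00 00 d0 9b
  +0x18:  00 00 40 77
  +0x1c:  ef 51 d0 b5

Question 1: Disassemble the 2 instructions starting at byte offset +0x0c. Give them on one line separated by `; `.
jsr $0; ret

@+0c  little-endian(00 00 00 06) = 0x06000000
  top 8b → 0x6 → jsr [J]
  [23:0] imm=0 = $0
@+10  little-endian(00 00 00 1f) = 0x1f000000
  top 8b → 0x1f → ret [N]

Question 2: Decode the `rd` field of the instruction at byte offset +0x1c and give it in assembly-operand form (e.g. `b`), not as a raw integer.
d

+0x1c: ef 51 d0 b5 ⇒ word 0xb5d051ef (little)
  op=0xb5d051ef>>24=0xb5 ⇒ addi (RI)
  rd: (w>>22)&0x3=0x3 → d
  imm: (w>>0)&0x3fffff=0x1051ef → $1069551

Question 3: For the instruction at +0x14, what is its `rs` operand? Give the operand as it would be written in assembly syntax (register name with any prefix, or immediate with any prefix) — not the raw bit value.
@+14  little-endian(00 00 d0 9b) = 0x9bd00000
  top 8b → 0x9b → add [RR]
  [23:22] rd=3 = d
  [21:20] rs=1 = b

b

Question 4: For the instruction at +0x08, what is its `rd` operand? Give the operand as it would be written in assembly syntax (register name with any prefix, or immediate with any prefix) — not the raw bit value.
@+08  little-endian(a8 f9 c6 b5) = 0xb5c6f9a8
  opcode bits[31:24]=0xb5: addi/RI
  [23:22] rd=3 = d
  [21:0] imm=457128 = $457128

d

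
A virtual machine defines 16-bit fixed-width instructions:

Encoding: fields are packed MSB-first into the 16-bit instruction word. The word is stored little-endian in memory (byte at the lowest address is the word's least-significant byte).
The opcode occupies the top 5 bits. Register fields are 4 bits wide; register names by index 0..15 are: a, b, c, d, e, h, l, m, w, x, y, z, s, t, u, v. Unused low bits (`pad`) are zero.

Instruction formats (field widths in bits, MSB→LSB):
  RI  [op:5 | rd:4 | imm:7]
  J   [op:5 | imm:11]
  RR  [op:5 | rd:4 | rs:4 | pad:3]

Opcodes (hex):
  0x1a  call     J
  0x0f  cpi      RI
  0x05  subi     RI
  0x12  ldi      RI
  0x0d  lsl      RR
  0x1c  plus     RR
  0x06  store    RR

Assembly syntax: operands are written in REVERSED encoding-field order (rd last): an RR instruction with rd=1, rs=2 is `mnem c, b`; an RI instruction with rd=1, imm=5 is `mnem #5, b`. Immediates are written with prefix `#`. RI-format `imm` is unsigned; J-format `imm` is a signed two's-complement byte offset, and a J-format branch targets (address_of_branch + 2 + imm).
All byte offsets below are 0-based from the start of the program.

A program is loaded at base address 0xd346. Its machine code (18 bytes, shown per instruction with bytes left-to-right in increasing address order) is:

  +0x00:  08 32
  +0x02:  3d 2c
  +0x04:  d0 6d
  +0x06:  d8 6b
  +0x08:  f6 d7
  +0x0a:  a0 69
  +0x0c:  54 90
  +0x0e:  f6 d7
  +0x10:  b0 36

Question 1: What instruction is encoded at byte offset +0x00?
store b, e

@+00  little-endian(08 32) = 0x3208
  op=0x3208>>11=0x6 ⇒ store (RR)
  rd: (w>>7)&0xf=0x4 → e
  rs: (w>>3)&0xf=0x1 → b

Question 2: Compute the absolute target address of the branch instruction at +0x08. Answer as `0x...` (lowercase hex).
0xd346

+0x08: f6 d7 ⇒ word 0xd7f6 (little)
  op=0xd7f6>>11=0x1a ⇒ call (J)
  imm: (w>>0)&0x7ff=0x7f6 (s11→-10) → #-10
  target = base 0xd346 + off 0x08 + 2 + imm -10 = 0xd346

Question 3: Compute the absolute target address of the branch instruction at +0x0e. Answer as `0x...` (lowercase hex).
[0e] f6 d7 → 0xd7f6
  top 5b → 0x1a → call [J]
  imm: (w>>0)&0x7ff=0x7f6 (s11→-10) → #-10
  target = base 0xd346 + off 0x0e + 2 + imm -10 = 0xd34c

0xd34c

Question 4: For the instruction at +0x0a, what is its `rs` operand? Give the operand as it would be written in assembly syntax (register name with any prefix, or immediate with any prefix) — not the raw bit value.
e

off 0x0a: read a0 69 as little → 0x69a0
  top 5b → 0xd → lsl [RR]
  rd@[10:7]=0x3 ⇒ d
  rs@[6:3]=0x4 ⇒ e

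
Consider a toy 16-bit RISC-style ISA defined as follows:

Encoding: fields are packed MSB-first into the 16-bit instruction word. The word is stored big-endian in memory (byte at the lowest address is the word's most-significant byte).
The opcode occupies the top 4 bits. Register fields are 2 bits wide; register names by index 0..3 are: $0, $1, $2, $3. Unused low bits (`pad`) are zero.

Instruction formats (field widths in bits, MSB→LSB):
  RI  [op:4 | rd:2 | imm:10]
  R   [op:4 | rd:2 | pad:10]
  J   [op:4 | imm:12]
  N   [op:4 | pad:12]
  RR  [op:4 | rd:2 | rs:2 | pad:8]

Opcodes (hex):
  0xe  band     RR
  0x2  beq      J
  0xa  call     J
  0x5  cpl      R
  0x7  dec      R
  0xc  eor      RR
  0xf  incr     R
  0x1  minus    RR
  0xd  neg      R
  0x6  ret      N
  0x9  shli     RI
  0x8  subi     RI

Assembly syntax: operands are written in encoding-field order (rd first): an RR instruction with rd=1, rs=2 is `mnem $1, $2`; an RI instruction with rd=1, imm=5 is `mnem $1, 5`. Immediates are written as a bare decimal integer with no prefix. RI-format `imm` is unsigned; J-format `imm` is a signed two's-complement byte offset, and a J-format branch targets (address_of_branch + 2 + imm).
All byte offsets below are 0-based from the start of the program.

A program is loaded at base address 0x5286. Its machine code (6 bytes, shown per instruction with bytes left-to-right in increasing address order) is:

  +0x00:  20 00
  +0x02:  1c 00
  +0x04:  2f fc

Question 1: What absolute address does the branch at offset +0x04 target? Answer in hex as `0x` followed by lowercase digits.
0x5288

@+04  big-endian(2f fc) = 0x2ffc
  opcode bits[15:12]=0x2: beq/J
  [11:0] imm=4092 (s12→-4) = -4
  target = base 0x5286 + off 0x04 + 2 + imm -4 = 0x5288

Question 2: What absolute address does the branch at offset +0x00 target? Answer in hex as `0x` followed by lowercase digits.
[00] 20 00 → 0x2000
  top 4b → 0x2 → beq [J]
  imm@[11:0]=0x0 ⇒ 0
  target = base 0x5286 + off 0x00 + 2 + imm 0 = 0x5288

0x5288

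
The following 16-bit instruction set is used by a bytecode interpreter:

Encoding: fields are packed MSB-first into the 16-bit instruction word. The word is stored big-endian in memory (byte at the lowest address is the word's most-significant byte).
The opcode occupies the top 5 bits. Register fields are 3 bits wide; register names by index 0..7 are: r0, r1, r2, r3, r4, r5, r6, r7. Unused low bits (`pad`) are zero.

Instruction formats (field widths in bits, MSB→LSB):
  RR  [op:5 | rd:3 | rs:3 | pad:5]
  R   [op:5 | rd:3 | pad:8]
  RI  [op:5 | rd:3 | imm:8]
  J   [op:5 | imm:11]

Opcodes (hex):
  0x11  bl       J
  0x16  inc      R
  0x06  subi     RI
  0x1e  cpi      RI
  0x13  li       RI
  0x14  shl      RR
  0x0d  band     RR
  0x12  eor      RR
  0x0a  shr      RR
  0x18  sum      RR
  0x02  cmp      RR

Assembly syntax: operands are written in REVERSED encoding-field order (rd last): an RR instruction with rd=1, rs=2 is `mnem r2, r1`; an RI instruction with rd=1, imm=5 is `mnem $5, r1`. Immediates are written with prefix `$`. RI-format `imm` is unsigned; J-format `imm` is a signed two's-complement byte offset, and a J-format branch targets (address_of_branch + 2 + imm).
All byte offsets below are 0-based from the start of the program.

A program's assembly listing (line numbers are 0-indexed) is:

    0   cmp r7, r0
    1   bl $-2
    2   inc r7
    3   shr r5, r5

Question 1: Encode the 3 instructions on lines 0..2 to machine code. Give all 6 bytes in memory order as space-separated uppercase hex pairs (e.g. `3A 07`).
line 0 (cmp): pack op=0x2:5|rd=0:3|rs=7:3|pad=0:5 = 0x10e0; big→ 10 e0
line 1 (bl): pack op=0x11:5|imm=-2:11 = 0x8ffe; big→ 8f fe
line 2 (inc): pack op=0x16:5|rd=7:3|pad=0:8 = 0xb700; big→ b7 00

10 E0 8F FE B7 00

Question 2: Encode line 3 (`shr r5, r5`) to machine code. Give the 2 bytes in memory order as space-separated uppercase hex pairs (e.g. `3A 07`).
55 A0

L3: shr op=0xa:5|rd=5:3|rs=5:3|pad=0:5 ⇒ 0x55a0 ⇒ big 55 a0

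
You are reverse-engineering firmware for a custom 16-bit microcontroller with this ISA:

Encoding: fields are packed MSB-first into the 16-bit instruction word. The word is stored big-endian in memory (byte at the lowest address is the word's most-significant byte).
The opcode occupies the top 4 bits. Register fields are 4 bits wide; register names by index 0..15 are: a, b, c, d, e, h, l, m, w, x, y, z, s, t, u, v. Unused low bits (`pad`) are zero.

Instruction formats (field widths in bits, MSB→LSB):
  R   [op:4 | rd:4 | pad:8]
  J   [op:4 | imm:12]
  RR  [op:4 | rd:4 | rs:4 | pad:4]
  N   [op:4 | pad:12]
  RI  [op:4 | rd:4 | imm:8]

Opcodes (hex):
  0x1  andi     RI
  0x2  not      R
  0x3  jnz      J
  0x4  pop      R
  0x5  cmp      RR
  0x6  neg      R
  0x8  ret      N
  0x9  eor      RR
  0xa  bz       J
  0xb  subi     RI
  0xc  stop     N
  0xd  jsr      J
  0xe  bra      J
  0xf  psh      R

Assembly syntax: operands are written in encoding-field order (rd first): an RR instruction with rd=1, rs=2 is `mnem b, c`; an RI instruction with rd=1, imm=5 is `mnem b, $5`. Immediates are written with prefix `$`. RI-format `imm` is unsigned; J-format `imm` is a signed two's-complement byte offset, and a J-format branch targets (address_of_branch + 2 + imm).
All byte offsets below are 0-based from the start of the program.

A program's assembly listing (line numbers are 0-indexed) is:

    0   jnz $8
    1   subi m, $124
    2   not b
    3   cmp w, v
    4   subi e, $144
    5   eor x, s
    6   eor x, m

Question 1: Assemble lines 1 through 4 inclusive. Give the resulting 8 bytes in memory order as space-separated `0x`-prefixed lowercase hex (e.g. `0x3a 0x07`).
line 1 (subi): pack op=0xb:4|rd=7:4|imm=124:8 = 0xb77c; big→ b7 7c
line 2 (not): pack op=0x2:4|rd=1:4|pad=0:8 = 0x2100; big→ 21 00
line 3 (cmp): pack op=0x5:4|rd=8:4|rs=15:4|pad=0:4 = 0x58f0; big→ 58 f0
line 4 (subi): pack op=0xb:4|rd=4:4|imm=144:8 = 0xb490; big→ b4 90

0xb7 0x7c 0x21 0x00 0x58 0xf0 0xb4 0x90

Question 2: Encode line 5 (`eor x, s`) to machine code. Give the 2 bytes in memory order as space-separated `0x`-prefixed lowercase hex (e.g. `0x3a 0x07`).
0x99 0xc0

5. eor fields op=0x9:4|rd=9:4|rs=12:4|pad=0:4 → word 99c0h → 99 c0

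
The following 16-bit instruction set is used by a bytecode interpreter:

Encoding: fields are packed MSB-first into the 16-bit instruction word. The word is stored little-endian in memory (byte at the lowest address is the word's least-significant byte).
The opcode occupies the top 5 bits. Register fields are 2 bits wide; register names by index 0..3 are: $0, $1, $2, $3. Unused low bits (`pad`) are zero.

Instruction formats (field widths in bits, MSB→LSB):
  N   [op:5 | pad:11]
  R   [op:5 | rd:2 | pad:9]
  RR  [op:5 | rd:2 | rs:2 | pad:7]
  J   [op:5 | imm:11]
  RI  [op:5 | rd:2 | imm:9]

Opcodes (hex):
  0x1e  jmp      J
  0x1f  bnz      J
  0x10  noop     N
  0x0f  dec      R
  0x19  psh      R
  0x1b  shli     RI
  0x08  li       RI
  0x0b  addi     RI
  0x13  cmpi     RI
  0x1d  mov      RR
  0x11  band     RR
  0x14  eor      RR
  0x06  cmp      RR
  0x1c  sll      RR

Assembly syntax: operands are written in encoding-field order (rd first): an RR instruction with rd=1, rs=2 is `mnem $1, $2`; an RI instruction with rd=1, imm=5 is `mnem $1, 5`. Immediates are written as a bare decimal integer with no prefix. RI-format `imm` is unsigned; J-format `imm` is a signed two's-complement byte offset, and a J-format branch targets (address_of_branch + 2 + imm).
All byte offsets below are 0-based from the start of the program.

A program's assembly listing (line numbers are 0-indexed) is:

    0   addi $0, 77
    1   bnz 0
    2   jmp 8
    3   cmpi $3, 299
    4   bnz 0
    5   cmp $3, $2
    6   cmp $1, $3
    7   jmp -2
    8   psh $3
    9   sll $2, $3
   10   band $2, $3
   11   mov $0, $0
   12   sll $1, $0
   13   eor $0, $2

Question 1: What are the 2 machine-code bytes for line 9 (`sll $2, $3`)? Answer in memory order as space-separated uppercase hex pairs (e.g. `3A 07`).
80 E5

line 9 (sll): pack op=0x1c:5|rd=2:2|rs=3:2|pad=0:7 = 0xe580; little→ 80 e5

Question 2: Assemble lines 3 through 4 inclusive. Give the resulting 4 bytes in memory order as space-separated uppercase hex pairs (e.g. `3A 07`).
line 3 (cmpi): pack op=0x13:5|rd=3:2|imm=299:9 = 0x9f2b; little→ 2b 9f
line 4 (bnz): pack op=0x1f:5|imm=0:11 = 0xf800; little→ 00 f8

2B 9F 00 F8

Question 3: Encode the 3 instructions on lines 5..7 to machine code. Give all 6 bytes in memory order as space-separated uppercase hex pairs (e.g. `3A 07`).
line 5 (cmp): pack op=0x6:5|rd=3:2|rs=2:2|pad=0:7 = 0x3700; little→ 00 37
line 6 (cmp): pack op=0x6:5|rd=1:2|rs=3:2|pad=0:7 = 0x3380; little→ 80 33
line 7 (jmp): pack op=0x1e:5|imm=-2:11 = 0xf7fe; little→ fe f7

00 37 80 33 FE F7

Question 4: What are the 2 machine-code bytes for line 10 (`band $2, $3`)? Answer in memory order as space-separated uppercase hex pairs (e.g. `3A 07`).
L10: band op=0x11:5|rd=2:2|rs=3:2|pad=0:7 ⇒ 0x8d80 ⇒ little 80 8d

80 8D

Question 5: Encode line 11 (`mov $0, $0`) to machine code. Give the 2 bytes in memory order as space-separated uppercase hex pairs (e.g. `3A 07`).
L11: mov op=0x1d:5|rd=0:2|rs=0:2|pad=0:7 ⇒ 0xe800 ⇒ little 00 e8

00 E8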